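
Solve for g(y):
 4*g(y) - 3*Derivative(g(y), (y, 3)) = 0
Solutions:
 g(y) = C3*exp(6^(2/3)*y/3) + (C1*sin(2^(2/3)*3^(1/6)*y/2) + C2*cos(2^(2/3)*3^(1/6)*y/2))*exp(-6^(2/3)*y/6)


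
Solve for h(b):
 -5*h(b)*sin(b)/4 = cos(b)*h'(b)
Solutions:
 h(b) = C1*cos(b)^(5/4)


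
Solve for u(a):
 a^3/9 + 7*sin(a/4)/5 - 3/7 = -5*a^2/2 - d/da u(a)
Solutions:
 u(a) = C1 - a^4/36 - 5*a^3/6 + 3*a/7 + 28*cos(a/4)/5


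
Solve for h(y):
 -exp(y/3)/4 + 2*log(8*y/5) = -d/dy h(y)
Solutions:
 h(y) = C1 - 2*y*log(y) + 2*y*(-3*log(2) + 1 + log(5)) + 3*exp(y/3)/4


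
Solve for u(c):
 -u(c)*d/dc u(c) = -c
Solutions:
 u(c) = -sqrt(C1 + c^2)
 u(c) = sqrt(C1 + c^2)


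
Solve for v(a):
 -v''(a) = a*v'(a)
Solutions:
 v(a) = C1 + C2*erf(sqrt(2)*a/2)


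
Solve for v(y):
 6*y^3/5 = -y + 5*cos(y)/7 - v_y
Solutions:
 v(y) = C1 - 3*y^4/10 - y^2/2 + 5*sin(y)/7


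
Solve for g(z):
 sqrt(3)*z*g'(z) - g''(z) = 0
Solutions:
 g(z) = C1 + C2*erfi(sqrt(2)*3^(1/4)*z/2)


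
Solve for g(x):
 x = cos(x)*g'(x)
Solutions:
 g(x) = C1 + Integral(x/cos(x), x)


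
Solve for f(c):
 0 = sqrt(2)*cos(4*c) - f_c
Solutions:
 f(c) = C1 + sqrt(2)*sin(4*c)/4


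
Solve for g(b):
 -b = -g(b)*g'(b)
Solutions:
 g(b) = -sqrt(C1 + b^2)
 g(b) = sqrt(C1 + b^2)


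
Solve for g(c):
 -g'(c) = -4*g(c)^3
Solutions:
 g(c) = -sqrt(2)*sqrt(-1/(C1 + 4*c))/2
 g(c) = sqrt(2)*sqrt(-1/(C1 + 4*c))/2


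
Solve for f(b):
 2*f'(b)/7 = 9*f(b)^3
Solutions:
 f(b) = -sqrt(-1/(C1 + 63*b))
 f(b) = sqrt(-1/(C1 + 63*b))


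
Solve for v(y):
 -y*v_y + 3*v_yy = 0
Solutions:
 v(y) = C1 + C2*erfi(sqrt(6)*y/6)


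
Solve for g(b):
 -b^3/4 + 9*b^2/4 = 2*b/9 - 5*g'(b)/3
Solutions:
 g(b) = C1 + 3*b^4/80 - 9*b^3/20 + b^2/15


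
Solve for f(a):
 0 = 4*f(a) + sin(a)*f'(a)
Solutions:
 f(a) = C1*(cos(a)^2 + 2*cos(a) + 1)/(cos(a)^2 - 2*cos(a) + 1)


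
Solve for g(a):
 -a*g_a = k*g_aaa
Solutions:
 g(a) = C1 + Integral(C2*airyai(a*(-1/k)^(1/3)) + C3*airybi(a*(-1/k)^(1/3)), a)


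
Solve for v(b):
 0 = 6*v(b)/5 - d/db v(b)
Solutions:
 v(b) = C1*exp(6*b/5)


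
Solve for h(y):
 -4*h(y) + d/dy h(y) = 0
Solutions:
 h(y) = C1*exp(4*y)


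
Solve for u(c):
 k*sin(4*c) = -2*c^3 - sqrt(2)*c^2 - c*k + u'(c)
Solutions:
 u(c) = C1 + c^4/2 + sqrt(2)*c^3/3 + c^2*k/2 - k*cos(4*c)/4


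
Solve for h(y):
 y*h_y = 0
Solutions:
 h(y) = C1


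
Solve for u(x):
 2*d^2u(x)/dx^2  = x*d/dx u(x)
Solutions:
 u(x) = C1 + C2*erfi(x/2)


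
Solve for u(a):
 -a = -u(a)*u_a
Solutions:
 u(a) = -sqrt(C1 + a^2)
 u(a) = sqrt(C1 + a^2)


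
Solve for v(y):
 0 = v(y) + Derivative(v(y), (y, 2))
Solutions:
 v(y) = C1*sin(y) + C2*cos(y)


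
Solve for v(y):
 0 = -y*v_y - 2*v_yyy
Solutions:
 v(y) = C1 + Integral(C2*airyai(-2^(2/3)*y/2) + C3*airybi(-2^(2/3)*y/2), y)


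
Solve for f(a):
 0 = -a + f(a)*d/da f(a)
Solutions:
 f(a) = -sqrt(C1 + a^2)
 f(a) = sqrt(C1 + a^2)


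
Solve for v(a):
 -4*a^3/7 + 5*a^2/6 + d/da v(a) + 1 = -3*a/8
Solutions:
 v(a) = C1 + a^4/7 - 5*a^3/18 - 3*a^2/16 - a


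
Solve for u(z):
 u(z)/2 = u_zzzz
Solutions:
 u(z) = C1*exp(-2^(3/4)*z/2) + C2*exp(2^(3/4)*z/2) + C3*sin(2^(3/4)*z/2) + C4*cos(2^(3/4)*z/2)


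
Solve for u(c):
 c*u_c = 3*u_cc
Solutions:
 u(c) = C1 + C2*erfi(sqrt(6)*c/6)


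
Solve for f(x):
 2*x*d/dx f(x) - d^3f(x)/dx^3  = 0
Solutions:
 f(x) = C1 + Integral(C2*airyai(2^(1/3)*x) + C3*airybi(2^(1/3)*x), x)


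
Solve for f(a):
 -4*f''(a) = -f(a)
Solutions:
 f(a) = C1*exp(-a/2) + C2*exp(a/2)


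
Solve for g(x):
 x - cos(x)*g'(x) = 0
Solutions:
 g(x) = C1 + Integral(x/cos(x), x)


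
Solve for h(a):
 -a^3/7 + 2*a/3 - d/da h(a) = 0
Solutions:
 h(a) = C1 - a^4/28 + a^2/3


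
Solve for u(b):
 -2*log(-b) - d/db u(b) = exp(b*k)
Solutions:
 u(b) = C1 - 2*b*log(-b) + 2*b + Piecewise((-exp(b*k)/k, Ne(k, 0)), (-b, True))


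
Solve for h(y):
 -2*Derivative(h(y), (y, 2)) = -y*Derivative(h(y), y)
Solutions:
 h(y) = C1 + C2*erfi(y/2)


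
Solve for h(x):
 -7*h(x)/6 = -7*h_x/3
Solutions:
 h(x) = C1*exp(x/2)


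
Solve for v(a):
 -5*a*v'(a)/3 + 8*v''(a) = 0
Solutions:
 v(a) = C1 + C2*erfi(sqrt(15)*a/12)


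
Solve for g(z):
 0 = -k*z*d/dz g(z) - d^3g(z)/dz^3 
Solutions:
 g(z) = C1 + Integral(C2*airyai(z*(-k)^(1/3)) + C3*airybi(z*(-k)^(1/3)), z)


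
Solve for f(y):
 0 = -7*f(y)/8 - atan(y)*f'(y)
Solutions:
 f(y) = C1*exp(-7*Integral(1/atan(y), y)/8)


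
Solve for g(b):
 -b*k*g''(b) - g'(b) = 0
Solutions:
 g(b) = C1 + b^(((re(k) - 1)*re(k) + im(k)^2)/(re(k)^2 + im(k)^2))*(C2*sin(log(b)*Abs(im(k))/(re(k)^2 + im(k)^2)) + C3*cos(log(b)*im(k)/(re(k)^2 + im(k)^2)))


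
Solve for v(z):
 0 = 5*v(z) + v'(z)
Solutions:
 v(z) = C1*exp(-5*z)


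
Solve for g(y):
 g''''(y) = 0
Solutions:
 g(y) = C1 + C2*y + C3*y^2 + C4*y^3


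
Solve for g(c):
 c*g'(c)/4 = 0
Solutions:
 g(c) = C1


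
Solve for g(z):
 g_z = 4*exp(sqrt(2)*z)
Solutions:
 g(z) = C1 + 2*sqrt(2)*exp(sqrt(2)*z)


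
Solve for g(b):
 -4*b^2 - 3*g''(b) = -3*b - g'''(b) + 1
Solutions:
 g(b) = C1 + C2*b + C3*exp(3*b) - b^4/9 + b^3/54 - 4*b^2/27


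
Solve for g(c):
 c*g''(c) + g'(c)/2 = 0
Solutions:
 g(c) = C1 + C2*sqrt(c)


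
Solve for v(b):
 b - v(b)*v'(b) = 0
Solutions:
 v(b) = -sqrt(C1 + b^2)
 v(b) = sqrt(C1 + b^2)


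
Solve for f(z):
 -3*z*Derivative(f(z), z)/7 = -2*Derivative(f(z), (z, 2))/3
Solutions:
 f(z) = C1 + C2*erfi(3*sqrt(7)*z/14)


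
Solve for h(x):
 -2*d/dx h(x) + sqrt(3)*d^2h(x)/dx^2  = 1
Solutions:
 h(x) = C1 + C2*exp(2*sqrt(3)*x/3) - x/2


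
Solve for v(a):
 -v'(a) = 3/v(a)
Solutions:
 v(a) = -sqrt(C1 - 6*a)
 v(a) = sqrt(C1 - 6*a)


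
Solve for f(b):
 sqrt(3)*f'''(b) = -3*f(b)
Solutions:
 f(b) = C3*exp(-3^(1/6)*b) + (C1*sin(3^(2/3)*b/2) + C2*cos(3^(2/3)*b/2))*exp(3^(1/6)*b/2)


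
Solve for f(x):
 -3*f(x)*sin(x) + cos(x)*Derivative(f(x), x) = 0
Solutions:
 f(x) = C1/cos(x)^3


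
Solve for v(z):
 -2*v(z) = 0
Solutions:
 v(z) = 0


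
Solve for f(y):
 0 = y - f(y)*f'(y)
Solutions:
 f(y) = -sqrt(C1 + y^2)
 f(y) = sqrt(C1 + y^2)


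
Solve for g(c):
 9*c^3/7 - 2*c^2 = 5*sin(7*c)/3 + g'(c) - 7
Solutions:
 g(c) = C1 + 9*c^4/28 - 2*c^3/3 + 7*c + 5*cos(7*c)/21


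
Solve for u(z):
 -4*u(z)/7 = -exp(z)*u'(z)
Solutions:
 u(z) = C1*exp(-4*exp(-z)/7)


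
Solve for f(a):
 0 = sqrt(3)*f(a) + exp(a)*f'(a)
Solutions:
 f(a) = C1*exp(sqrt(3)*exp(-a))


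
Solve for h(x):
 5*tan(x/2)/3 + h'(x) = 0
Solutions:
 h(x) = C1 + 10*log(cos(x/2))/3


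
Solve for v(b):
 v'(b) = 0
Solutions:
 v(b) = C1


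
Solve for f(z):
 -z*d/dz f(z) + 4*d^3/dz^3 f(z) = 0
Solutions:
 f(z) = C1 + Integral(C2*airyai(2^(1/3)*z/2) + C3*airybi(2^(1/3)*z/2), z)


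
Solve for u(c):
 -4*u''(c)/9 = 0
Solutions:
 u(c) = C1 + C2*c


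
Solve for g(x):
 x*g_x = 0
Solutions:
 g(x) = C1


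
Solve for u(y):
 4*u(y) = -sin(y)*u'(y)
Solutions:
 u(y) = C1*(cos(y)^2 + 2*cos(y) + 1)/(cos(y)^2 - 2*cos(y) + 1)


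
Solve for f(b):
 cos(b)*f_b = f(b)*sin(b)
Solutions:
 f(b) = C1/cos(b)


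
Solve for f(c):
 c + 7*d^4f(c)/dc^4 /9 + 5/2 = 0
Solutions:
 f(c) = C1 + C2*c + C3*c^2 + C4*c^3 - 3*c^5/280 - 15*c^4/112


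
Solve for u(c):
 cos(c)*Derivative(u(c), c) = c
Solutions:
 u(c) = C1 + Integral(c/cos(c), c)


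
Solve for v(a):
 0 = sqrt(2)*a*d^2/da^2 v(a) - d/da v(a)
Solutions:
 v(a) = C1 + C2*a^(sqrt(2)/2 + 1)


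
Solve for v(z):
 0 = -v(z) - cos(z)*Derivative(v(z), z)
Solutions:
 v(z) = C1*sqrt(sin(z) - 1)/sqrt(sin(z) + 1)


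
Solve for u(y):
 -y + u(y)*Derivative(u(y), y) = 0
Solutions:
 u(y) = -sqrt(C1 + y^2)
 u(y) = sqrt(C1 + y^2)


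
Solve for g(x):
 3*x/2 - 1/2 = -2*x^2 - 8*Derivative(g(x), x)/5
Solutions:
 g(x) = C1 - 5*x^3/12 - 15*x^2/32 + 5*x/16


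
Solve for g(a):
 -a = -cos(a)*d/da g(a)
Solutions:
 g(a) = C1 + Integral(a/cos(a), a)


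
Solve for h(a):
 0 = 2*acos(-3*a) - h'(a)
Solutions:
 h(a) = C1 + 2*a*acos(-3*a) + 2*sqrt(1 - 9*a^2)/3


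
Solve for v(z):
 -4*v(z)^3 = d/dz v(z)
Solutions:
 v(z) = -sqrt(2)*sqrt(-1/(C1 - 4*z))/2
 v(z) = sqrt(2)*sqrt(-1/(C1 - 4*z))/2


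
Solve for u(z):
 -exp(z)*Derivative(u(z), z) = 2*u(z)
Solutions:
 u(z) = C1*exp(2*exp(-z))


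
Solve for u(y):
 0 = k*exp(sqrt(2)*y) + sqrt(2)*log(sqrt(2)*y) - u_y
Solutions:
 u(y) = C1 + sqrt(2)*k*exp(sqrt(2)*y)/2 + sqrt(2)*y*log(y) + sqrt(2)*y*(-1 + log(2)/2)


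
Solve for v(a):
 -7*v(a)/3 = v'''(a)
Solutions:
 v(a) = C3*exp(-3^(2/3)*7^(1/3)*a/3) + (C1*sin(3^(1/6)*7^(1/3)*a/2) + C2*cos(3^(1/6)*7^(1/3)*a/2))*exp(3^(2/3)*7^(1/3)*a/6)


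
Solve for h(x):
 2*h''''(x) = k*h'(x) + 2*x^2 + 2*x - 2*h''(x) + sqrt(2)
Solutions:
 h(x) = C1 + C2*exp(x*(6^(1/3)*(-9*k + 2*sqrt(3)*sqrt(27*k^2/4 + 4))^(1/3)/12 - 2^(1/3)*3^(5/6)*I*(-9*k + 2*sqrt(3)*sqrt(27*k^2/4 + 4))^(1/3)/12 + 4/((-6^(1/3) + 2^(1/3)*3^(5/6)*I)*(-9*k + 2*sqrt(3)*sqrt(27*k^2/4 + 4))^(1/3)))) + C3*exp(x*(6^(1/3)*(-9*k + 2*sqrt(3)*sqrt(27*k^2/4 + 4))^(1/3)/12 + 2^(1/3)*3^(5/6)*I*(-9*k + 2*sqrt(3)*sqrt(27*k^2/4 + 4))^(1/3)/12 - 4/((6^(1/3) + 2^(1/3)*3^(5/6)*I)*(-9*k + 2*sqrt(3)*sqrt(27*k^2/4 + 4))^(1/3)))) + C4*exp(6^(1/3)*x*(-(-9*k + 2*sqrt(3)*sqrt(27*k^2/4 + 4))^(1/3) + 2*6^(1/3)/(-9*k + 2*sqrt(3)*sqrt(27*k^2/4 + 4))^(1/3))/6) - 2*x^3/(3*k) - x^2/k - sqrt(2)*x/k - 4*x^2/k^2 - 4*x/k^2 - 16*x/k^3


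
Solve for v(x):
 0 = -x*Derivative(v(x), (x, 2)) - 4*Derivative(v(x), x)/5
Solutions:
 v(x) = C1 + C2*x^(1/5)


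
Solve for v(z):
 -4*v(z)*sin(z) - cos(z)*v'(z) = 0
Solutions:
 v(z) = C1*cos(z)^4


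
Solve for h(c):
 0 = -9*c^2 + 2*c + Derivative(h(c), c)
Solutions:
 h(c) = C1 + 3*c^3 - c^2


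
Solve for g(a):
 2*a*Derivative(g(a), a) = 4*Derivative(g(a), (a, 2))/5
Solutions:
 g(a) = C1 + C2*erfi(sqrt(5)*a/2)


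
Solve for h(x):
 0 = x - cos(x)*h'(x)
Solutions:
 h(x) = C1 + Integral(x/cos(x), x)


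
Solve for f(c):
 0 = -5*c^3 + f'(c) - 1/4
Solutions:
 f(c) = C1 + 5*c^4/4 + c/4


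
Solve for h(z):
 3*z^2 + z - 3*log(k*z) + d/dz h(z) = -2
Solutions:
 h(z) = C1 - z^3 - z^2/2 + 3*z*log(k*z) - 5*z


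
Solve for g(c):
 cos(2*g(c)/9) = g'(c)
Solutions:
 -c - 9*log(sin(2*g(c)/9) - 1)/4 + 9*log(sin(2*g(c)/9) + 1)/4 = C1


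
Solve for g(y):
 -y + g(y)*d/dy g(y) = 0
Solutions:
 g(y) = -sqrt(C1 + y^2)
 g(y) = sqrt(C1 + y^2)


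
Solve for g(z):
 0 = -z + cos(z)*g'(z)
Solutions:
 g(z) = C1 + Integral(z/cos(z), z)


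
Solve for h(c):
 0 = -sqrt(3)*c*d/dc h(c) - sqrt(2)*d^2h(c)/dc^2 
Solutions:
 h(c) = C1 + C2*erf(6^(1/4)*c/2)


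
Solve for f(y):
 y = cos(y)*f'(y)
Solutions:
 f(y) = C1 + Integral(y/cos(y), y)


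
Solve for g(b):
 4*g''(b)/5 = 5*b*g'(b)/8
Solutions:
 g(b) = C1 + C2*erfi(5*b/8)


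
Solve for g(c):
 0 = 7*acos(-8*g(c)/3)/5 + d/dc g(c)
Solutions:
 Integral(1/acos(-8*_y/3), (_y, g(c))) = C1 - 7*c/5


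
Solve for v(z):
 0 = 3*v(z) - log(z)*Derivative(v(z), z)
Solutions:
 v(z) = C1*exp(3*li(z))


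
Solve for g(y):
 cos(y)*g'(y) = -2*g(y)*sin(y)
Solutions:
 g(y) = C1*cos(y)^2


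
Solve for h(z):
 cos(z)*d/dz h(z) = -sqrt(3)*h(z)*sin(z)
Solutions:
 h(z) = C1*cos(z)^(sqrt(3))


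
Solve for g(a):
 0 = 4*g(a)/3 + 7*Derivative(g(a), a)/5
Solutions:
 g(a) = C1*exp(-20*a/21)


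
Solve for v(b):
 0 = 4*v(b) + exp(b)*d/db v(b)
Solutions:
 v(b) = C1*exp(4*exp(-b))


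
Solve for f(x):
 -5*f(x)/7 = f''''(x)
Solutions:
 f(x) = (C1*sin(sqrt(2)*5^(1/4)*7^(3/4)*x/14) + C2*cos(sqrt(2)*5^(1/4)*7^(3/4)*x/14))*exp(-sqrt(2)*5^(1/4)*7^(3/4)*x/14) + (C3*sin(sqrt(2)*5^(1/4)*7^(3/4)*x/14) + C4*cos(sqrt(2)*5^(1/4)*7^(3/4)*x/14))*exp(sqrt(2)*5^(1/4)*7^(3/4)*x/14)


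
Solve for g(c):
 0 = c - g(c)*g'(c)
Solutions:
 g(c) = -sqrt(C1 + c^2)
 g(c) = sqrt(C1 + c^2)


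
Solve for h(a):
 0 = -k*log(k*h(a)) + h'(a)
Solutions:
 li(k*h(a))/k = C1 + a*k


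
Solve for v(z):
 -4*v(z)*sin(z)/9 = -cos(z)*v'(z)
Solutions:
 v(z) = C1/cos(z)^(4/9)


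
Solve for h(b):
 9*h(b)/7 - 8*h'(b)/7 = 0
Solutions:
 h(b) = C1*exp(9*b/8)


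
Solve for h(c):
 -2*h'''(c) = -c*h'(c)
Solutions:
 h(c) = C1 + Integral(C2*airyai(2^(2/3)*c/2) + C3*airybi(2^(2/3)*c/2), c)


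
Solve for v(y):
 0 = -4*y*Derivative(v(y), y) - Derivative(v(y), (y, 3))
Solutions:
 v(y) = C1 + Integral(C2*airyai(-2^(2/3)*y) + C3*airybi(-2^(2/3)*y), y)


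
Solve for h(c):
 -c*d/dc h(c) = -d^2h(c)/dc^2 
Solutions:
 h(c) = C1 + C2*erfi(sqrt(2)*c/2)


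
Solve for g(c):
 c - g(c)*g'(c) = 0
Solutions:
 g(c) = -sqrt(C1 + c^2)
 g(c) = sqrt(C1 + c^2)


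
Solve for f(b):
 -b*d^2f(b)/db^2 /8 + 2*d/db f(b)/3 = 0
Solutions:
 f(b) = C1 + C2*b^(19/3)


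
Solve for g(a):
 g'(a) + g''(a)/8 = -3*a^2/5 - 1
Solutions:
 g(a) = C1 + C2*exp(-8*a) - a^3/5 + 3*a^2/40 - 163*a/160


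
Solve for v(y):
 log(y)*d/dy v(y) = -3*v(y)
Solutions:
 v(y) = C1*exp(-3*li(y))


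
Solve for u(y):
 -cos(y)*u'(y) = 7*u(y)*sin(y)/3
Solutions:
 u(y) = C1*cos(y)^(7/3)


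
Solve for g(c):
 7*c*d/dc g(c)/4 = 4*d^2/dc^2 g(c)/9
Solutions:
 g(c) = C1 + C2*erfi(3*sqrt(14)*c/8)


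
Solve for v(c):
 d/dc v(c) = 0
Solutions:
 v(c) = C1


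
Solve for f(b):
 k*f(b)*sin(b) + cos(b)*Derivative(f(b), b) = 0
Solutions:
 f(b) = C1*exp(k*log(cos(b)))


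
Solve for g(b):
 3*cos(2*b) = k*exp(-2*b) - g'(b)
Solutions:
 g(b) = C1 - k*exp(-2*b)/2 - 3*sin(2*b)/2


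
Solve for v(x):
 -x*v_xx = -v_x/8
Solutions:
 v(x) = C1 + C2*x^(9/8)


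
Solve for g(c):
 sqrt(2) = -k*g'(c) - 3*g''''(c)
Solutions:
 g(c) = C1 + C2*exp(3^(2/3)*c*(-k)^(1/3)/3) + C3*exp(c*(-k)^(1/3)*(-3^(2/3) + 3*3^(1/6)*I)/6) + C4*exp(-c*(-k)^(1/3)*(3^(2/3) + 3*3^(1/6)*I)/6) - sqrt(2)*c/k


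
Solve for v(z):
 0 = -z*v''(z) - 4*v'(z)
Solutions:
 v(z) = C1 + C2/z^3


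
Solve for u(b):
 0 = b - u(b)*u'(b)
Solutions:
 u(b) = -sqrt(C1 + b^2)
 u(b) = sqrt(C1 + b^2)


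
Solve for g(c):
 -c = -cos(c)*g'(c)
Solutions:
 g(c) = C1 + Integral(c/cos(c), c)


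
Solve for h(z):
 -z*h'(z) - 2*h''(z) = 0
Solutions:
 h(z) = C1 + C2*erf(z/2)


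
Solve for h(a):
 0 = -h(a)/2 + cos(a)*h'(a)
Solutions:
 h(a) = C1*(sin(a) + 1)^(1/4)/(sin(a) - 1)^(1/4)


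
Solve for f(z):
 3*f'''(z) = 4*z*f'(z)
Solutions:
 f(z) = C1 + Integral(C2*airyai(6^(2/3)*z/3) + C3*airybi(6^(2/3)*z/3), z)


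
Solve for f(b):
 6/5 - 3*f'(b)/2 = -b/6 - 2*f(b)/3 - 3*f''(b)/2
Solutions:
 f(b) = -b/4 + (C1*sin(sqrt(7)*b/6) + C2*cos(sqrt(7)*b/6))*exp(b/2) - 189/80


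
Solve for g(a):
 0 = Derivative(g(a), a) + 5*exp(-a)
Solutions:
 g(a) = C1 + 5*exp(-a)


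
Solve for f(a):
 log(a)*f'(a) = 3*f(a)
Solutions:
 f(a) = C1*exp(3*li(a))


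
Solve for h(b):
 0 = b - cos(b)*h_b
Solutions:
 h(b) = C1 + Integral(b/cos(b), b)


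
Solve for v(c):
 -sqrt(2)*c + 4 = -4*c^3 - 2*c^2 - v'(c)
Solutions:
 v(c) = C1 - c^4 - 2*c^3/3 + sqrt(2)*c^2/2 - 4*c


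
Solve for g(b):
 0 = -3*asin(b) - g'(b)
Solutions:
 g(b) = C1 - 3*b*asin(b) - 3*sqrt(1 - b^2)


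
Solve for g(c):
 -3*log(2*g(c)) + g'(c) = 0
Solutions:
 -Integral(1/(log(_y) + log(2)), (_y, g(c)))/3 = C1 - c


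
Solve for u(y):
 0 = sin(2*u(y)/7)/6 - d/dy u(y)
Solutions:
 -y/6 + 7*log(cos(2*u(y)/7) - 1)/4 - 7*log(cos(2*u(y)/7) + 1)/4 = C1


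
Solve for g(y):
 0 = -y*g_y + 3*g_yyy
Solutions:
 g(y) = C1 + Integral(C2*airyai(3^(2/3)*y/3) + C3*airybi(3^(2/3)*y/3), y)


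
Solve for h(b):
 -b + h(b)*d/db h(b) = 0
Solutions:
 h(b) = -sqrt(C1 + b^2)
 h(b) = sqrt(C1 + b^2)


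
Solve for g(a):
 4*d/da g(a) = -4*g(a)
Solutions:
 g(a) = C1*exp(-a)


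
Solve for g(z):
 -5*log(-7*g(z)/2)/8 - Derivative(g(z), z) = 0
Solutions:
 8*Integral(1/(log(-_y) - log(2) + log(7)), (_y, g(z)))/5 = C1 - z


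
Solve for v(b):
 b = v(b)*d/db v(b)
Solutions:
 v(b) = -sqrt(C1 + b^2)
 v(b) = sqrt(C1 + b^2)


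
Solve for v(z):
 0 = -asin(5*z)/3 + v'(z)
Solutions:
 v(z) = C1 + z*asin(5*z)/3 + sqrt(1 - 25*z^2)/15


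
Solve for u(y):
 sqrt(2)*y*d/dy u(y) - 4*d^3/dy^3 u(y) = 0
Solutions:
 u(y) = C1 + Integral(C2*airyai(sqrt(2)*y/2) + C3*airybi(sqrt(2)*y/2), y)


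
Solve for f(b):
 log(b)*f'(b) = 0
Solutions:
 f(b) = C1


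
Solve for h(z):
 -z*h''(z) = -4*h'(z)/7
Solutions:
 h(z) = C1 + C2*z^(11/7)


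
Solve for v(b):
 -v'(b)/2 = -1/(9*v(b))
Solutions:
 v(b) = -sqrt(C1 + 4*b)/3
 v(b) = sqrt(C1 + 4*b)/3


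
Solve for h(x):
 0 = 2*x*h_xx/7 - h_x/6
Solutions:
 h(x) = C1 + C2*x^(19/12)


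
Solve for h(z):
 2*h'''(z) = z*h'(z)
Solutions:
 h(z) = C1 + Integral(C2*airyai(2^(2/3)*z/2) + C3*airybi(2^(2/3)*z/2), z)


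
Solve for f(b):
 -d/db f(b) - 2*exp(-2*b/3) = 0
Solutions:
 f(b) = C1 + 3*exp(-2*b/3)


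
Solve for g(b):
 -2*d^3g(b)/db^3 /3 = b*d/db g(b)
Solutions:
 g(b) = C1 + Integral(C2*airyai(-2^(2/3)*3^(1/3)*b/2) + C3*airybi(-2^(2/3)*3^(1/3)*b/2), b)


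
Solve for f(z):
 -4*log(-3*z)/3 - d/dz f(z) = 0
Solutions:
 f(z) = C1 - 4*z*log(-z)/3 + 4*z*(1 - log(3))/3


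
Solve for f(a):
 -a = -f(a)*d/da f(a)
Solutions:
 f(a) = -sqrt(C1 + a^2)
 f(a) = sqrt(C1 + a^2)


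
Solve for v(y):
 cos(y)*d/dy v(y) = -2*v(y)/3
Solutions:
 v(y) = C1*(sin(y) - 1)^(1/3)/(sin(y) + 1)^(1/3)


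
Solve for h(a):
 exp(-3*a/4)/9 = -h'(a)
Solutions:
 h(a) = C1 + 4*exp(-3*a/4)/27


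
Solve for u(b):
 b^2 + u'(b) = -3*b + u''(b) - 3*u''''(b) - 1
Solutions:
 u(b) = C1 + C2*exp(2^(1/3)*b*(2/(sqrt(77) + 9)^(1/3) + 2^(1/3)*(sqrt(77) + 9)^(1/3))/12)*sin(2^(1/3)*sqrt(3)*b*(-2^(1/3)*(sqrt(77) + 9)^(1/3) + 2/(sqrt(77) + 9)^(1/3))/12) + C3*exp(2^(1/3)*b*(2/(sqrt(77) + 9)^(1/3) + 2^(1/3)*(sqrt(77) + 9)^(1/3))/12)*cos(2^(1/3)*sqrt(3)*b*(-2^(1/3)*(sqrt(77) + 9)^(1/3) + 2/(sqrt(77) + 9)^(1/3))/12) + C4*exp(-2^(1/3)*b*(2/(sqrt(77) + 9)^(1/3) + 2^(1/3)*(sqrt(77) + 9)^(1/3))/6) - b^3/3 - 5*b^2/2 - 6*b


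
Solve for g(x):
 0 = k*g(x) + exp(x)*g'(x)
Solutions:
 g(x) = C1*exp(k*exp(-x))


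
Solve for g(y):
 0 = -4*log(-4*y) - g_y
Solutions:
 g(y) = C1 - 4*y*log(-y) + 4*y*(1 - 2*log(2))


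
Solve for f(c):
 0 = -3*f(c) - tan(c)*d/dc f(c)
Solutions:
 f(c) = C1/sin(c)^3


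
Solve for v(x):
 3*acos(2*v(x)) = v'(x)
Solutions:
 Integral(1/acos(2*_y), (_y, v(x))) = C1 + 3*x


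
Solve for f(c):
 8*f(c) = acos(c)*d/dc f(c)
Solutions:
 f(c) = C1*exp(8*Integral(1/acos(c), c))


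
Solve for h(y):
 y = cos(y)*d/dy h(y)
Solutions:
 h(y) = C1 + Integral(y/cos(y), y)


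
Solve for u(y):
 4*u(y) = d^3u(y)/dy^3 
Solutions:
 u(y) = C3*exp(2^(2/3)*y) + (C1*sin(2^(2/3)*sqrt(3)*y/2) + C2*cos(2^(2/3)*sqrt(3)*y/2))*exp(-2^(2/3)*y/2)


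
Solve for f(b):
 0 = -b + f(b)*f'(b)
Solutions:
 f(b) = -sqrt(C1 + b^2)
 f(b) = sqrt(C1 + b^2)


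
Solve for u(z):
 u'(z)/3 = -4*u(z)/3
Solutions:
 u(z) = C1*exp(-4*z)


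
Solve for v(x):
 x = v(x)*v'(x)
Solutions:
 v(x) = -sqrt(C1 + x^2)
 v(x) = sqrt(C1 + x^2)


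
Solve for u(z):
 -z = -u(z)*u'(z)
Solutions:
 u(z) = -sqrt(C1 + z^2)
 u(z) = sqrt(C1 + z^2)


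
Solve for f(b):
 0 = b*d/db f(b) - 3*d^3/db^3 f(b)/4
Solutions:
 f(b) = C1 + Integral(C2*airyai(6^(2/3)*b/3) + C3*airybi(6^(2/3)*b/3), b)


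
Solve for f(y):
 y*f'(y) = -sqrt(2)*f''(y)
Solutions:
 f(y) = C1 + C2*erf(2^(1/4)*y/2)


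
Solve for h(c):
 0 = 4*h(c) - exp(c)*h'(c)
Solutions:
 h(c) = C1*exp(-4*exp(-c))


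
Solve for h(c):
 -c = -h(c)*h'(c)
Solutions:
 h(c) = -sqrt(C1 + c^2)
 h(c) = sqrt(C1 + c^2)


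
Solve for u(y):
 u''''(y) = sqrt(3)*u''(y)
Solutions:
 u(y) = C1 + C2*y + C3*exp(-3^(1/4)*y) + C4*exp(3^(1/4)*y)


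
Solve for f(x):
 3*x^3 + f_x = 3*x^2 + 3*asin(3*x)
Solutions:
 f(x) = C1 - 3*x^4/4 + x^3 + 3*x*asin(3*x) + sqrt(1 - 9*x^2)


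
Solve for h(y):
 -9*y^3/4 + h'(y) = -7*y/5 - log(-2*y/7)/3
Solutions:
 h(y) = C1 + 9*y^4/16 - 7*y^2/10 - y*log(-y)/3 + y*(-log(2) + 1 + log(7))/3


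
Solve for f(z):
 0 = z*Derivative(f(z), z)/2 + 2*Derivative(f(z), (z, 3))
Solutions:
 f(z) = C1 + Integral(C2*airyai(-2^(1/3)*z/2) + C3*airybi(-2^(1/3)*z/2), z)


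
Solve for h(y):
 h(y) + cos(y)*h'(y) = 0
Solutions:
 h(y) = C1*sqrt(sin(y) - 1)/sqrt(sin(y) + 1)


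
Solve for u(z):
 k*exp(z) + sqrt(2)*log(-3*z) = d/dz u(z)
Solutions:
 u(z) = C1 + k*exp(z) + sqrt(2)*z*log(-z) + sqrt(2)*z*(-1 + log(3))


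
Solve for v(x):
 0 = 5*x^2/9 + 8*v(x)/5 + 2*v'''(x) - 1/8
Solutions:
 v(x) = C3*exp(-10^(2/3)*x/5) - 25*x^2/72 + (C1*sin(10^(2/3)*sqrt(3)*x/10) + C2*cos(10^(2/3)*sqrt(3)*x/10))*exp(10^(2/3)*x/10) + 5/64


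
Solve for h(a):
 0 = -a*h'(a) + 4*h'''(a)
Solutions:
 h(a) = C1 + Integral(C2*airyai(2^(1/3)*a/2) + C3*airybi(2^(1/3)*a/2), a)


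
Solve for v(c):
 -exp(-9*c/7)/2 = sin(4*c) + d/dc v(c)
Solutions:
 v(c) = C1 + cos(4*c)/4 + 7*exp(-9*c/7)/18


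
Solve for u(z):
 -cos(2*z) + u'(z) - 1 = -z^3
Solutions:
 u(z) = C1 - z^4/4 + z + sin(2*z)/2


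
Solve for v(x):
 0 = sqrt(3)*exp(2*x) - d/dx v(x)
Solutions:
 v(x) = C1 + sqrt(3)*exp(2*x)/2


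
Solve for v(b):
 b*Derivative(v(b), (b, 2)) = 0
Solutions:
 v(b) = C1 + C2*b


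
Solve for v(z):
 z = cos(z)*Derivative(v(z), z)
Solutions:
 v(z) = C1 + Integral(z/cos(z), z)


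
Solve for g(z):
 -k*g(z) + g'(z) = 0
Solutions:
 g(z) = C1*exp(k*z)


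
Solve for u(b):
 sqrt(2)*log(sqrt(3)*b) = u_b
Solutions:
 u(b) = C1 + sqrt(2)*b*log(b) - sqrt(2)*b + sqrt(2)*b*log(3)/2


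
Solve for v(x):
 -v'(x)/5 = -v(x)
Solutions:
 v(x) = C1*exp(5*x)


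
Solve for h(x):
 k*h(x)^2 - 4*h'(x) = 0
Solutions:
 h(x) = -4/(C1 + k*x)


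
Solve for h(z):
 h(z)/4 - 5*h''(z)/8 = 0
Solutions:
 h(z) = C1*exp(-sqrt(10)*z/5) + C2*exp(sqrt(10)*z/5)


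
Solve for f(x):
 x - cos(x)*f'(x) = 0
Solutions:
 f(x) = C1 + Integral(x/cos(x), x)


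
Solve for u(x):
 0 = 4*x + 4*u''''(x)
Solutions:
 u(x) = C1 + C2*x + C3*x^2 + C4*x^3 - x^5/120


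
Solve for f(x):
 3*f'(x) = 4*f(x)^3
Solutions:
 f(x) = -sqrt(6)*sqrt(-1/(C1 + 4*x))/2
 f(x) = sqrt(6)*sqrt(-1/(C1 + 4*x))/2


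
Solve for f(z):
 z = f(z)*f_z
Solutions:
 f(z) = -sqrt(C1 + z^2)
 f(z) = sqrt(C1 + z^2)


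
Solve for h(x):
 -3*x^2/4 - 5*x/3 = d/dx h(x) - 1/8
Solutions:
 h(x) = C1 - x^3/4 - 5*x^2/6 + x/8


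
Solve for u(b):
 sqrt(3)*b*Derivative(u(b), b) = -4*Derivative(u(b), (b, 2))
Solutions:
 u(b) = C1 + C2*erf(sqrt(2)*3^(1/4)*b/4)


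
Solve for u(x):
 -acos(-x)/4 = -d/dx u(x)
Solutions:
 u(x) = C1 + x*acos(-x)/4 + sqrt(1 - x^2)/4


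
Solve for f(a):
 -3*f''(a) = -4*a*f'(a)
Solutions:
 f(a) = C1 + C2*erfi(sqrt(6)*a/3)


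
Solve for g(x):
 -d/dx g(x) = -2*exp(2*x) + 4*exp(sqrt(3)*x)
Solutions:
 g(x) = C1 + exp(2*x) - 4*sqrt(3)*exp(sqrt(3)*x)/3


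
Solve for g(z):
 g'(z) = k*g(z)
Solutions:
 g(z) = C1*exp(k*z)


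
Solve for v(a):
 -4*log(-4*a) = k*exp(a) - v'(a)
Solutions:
 v(a) = C1 + 4*a*log(-a) + 4*a*(-1 + 2*log(2)) + k*exp(a)


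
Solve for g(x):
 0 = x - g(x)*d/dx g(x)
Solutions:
 g(x) = -sqrt(C1 + x^2)
 g(x) = sqrt(C1 + x^2)


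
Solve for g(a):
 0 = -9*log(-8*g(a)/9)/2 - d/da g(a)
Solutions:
 2*Integral(1/(log(-_y) - 2*log(3) + 3*log(2)), (_y, g(a)))/9 = C1 - a


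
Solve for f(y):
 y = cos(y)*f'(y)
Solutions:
 f(y) = C1 + Integral(y/cos(y), y)


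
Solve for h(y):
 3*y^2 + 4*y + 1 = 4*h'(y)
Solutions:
 h(y) = C1 + y^3/4 + y^2/2 + y/4


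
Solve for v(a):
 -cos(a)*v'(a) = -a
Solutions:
 v(a) = C1 + Integral(a/cos(a), a)


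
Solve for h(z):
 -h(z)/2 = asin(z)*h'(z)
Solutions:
 h(z) = C1*exp(-Integral(1/asin(z), z)/2)


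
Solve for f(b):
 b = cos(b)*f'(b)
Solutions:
 f(b) = C1 + Integral(b/cos(b), b)


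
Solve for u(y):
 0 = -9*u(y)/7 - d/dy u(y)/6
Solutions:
 u(y) = C1*exp(-54*y/7)


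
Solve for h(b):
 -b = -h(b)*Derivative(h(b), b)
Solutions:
 h(b) = -sqrt(C1 + b^2)
 h(b) = sqrt(C1 + b^2)


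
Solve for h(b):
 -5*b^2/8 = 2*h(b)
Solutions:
 h(b) = -5*b^2/16


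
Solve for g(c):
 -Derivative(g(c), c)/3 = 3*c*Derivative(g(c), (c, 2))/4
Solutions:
 g(c) = C1 + C2*c^(5/9)


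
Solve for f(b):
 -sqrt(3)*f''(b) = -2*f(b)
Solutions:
 f(b) = C1*exp(-sqrt(2)*3^(3/4)*b/3) + C2*exp(sqrt(2)*3^(3/4)*b/3)


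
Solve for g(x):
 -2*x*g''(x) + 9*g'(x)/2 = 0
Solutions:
 g(x) = C1 + C2*x^(13/4)


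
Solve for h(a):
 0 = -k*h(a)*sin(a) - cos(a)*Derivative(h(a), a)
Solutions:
 h(a) = C1*exp(k*log(cos(a)))


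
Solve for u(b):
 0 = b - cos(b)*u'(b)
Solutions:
 u(b) = C1 + Integral(b/cos(b), b)


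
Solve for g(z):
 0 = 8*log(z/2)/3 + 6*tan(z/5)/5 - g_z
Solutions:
 g(z) = C1 + 8*z*log(z)/3 - 8*z/3 - 8*z*log(2)/3 - 6*log(cos(z/5))


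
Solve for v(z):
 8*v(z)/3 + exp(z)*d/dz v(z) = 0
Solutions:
 v(z) = C1*exp(8*exp(-z)/3)


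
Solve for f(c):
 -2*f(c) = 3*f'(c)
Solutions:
 f(c) = C1*exp(-2*c/3)


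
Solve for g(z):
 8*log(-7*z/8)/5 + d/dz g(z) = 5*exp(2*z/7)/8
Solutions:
 g(z) = C1 - 8*z*log(-z)/5 + 8*z*(-log(7) + 1 + 3*log(2))/5 + 35*exp(2*z/7)/16


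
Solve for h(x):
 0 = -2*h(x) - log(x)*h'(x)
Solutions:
 h(x) = C1*exp(-2*li(x))


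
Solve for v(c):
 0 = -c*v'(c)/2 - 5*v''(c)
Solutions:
 v(c) = C1 + C2*erf(sqrt(5)*c/10)


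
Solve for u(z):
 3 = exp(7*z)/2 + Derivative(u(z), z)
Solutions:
 u(z) = C1 + 3*z - exp(7*z)/14


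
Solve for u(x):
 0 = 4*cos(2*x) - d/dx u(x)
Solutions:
 u(x) = C1 + 2*sin(2*x)


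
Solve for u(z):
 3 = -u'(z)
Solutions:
 u(z) = C1 - 3*z


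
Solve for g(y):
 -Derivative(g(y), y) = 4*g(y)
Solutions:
 g(y) = C1*exp(-4*y)


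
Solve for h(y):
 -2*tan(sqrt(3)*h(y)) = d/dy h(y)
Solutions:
 h(y) = sqrt(3)*(pi - asin(C1*exp(-2*sqrt(3)*y)))/3
 h(y) = sqrt(3)*asin(C1*exp(-2*sqrt(3)*y))/3


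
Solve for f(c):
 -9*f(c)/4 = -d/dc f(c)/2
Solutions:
 f(c) = C1*exp(9*c/2)


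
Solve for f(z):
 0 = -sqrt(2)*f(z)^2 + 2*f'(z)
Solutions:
 f(z) = -2/(C1 + sqrt(2)*z)


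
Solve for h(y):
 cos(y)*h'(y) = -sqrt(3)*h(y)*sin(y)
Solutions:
 h(y) = C1*cos(y)^(sqrt(3))


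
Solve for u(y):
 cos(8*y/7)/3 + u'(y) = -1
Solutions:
 u(y) = C1 - y - 7*sin(8*y/7)/24


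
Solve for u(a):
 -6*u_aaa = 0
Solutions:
 u(a) = C1 + C2*a + C3*a^2


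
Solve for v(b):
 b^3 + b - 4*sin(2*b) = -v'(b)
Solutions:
 v(b) = C1 - b^4/4 - b^2/2 - 2*cos(2*b)


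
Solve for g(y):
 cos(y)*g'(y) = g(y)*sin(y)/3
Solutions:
 g(y) = C1/cos(y)^(1/3)


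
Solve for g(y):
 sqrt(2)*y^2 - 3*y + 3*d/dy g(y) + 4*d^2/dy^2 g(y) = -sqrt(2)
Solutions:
 g(y) = C1 + C2*exp(-3*y/4) - sqrt(2)*y^3/9 + y^2/2 + 4*sqrt(2)*y^2/9 - 41*sqrt(2)*y/27 - 4*y/3


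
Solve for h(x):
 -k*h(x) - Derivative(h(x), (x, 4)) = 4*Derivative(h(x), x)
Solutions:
 h(x) = C1*exp(x*Piecewise((-sqrt(2)*sqrt(-(-2)^(1/3))/2 + sqrt(2*(-2)^(1/3) + 4*sqrt(2)/sqrt(-(-2)^(1/3)))/2, Eq(k, 0)), (-sqrt(2*k/(3*(sqrt(1 - k^3/27) + 1)^(1/3)) + 2*(sqrt(1 - k^3/27) + 1)^(1/3))/2 + sqrt(-2*k/(3*(sqrt(1 - k^3/27) + 1)^(1/3)) - 2*(sqrt(1 - k^3/27) + 1)^(1/3) + 8/sqrt(2*k/(3*(sqrt(1 - k^3/27) + 1)^(1/3)) + 2*(sqrt(1 - k^3/27) + 1)^(1/3)))/2, True))) + C2*exp(x*Piecewise((sqrt(2)*sqrt(-(-2)^(1/3))/2 - sqrt(-4*sqrt(2)/sqrt(-(-2)^(1/3)) + 2*(-2)^(1/3))/2, Eq(k, 0)), (sqrt(2*k/(3*(sqrt(1 - k^3/27) + 1)^(1/3)) + 2*(sqrt(1 - k^3/27) + 1)^(1/3))/2 - sqrt(-2*k/(3*(sqrt(1 - k^3/27) + 1)^(1/3)) - 2*(sqrt(1 - k^3/27) + 1)^(1/3) - 8/sqrt(2*k/(3*(sqrt(1 - k^3/27) + 1)^(1/3)) + 2*(sqrt(1 - k^3/27) + 1)^(1/3)))/2, True))) + C3*exp(x*Piecewise((-sqrt(2*(-2)^(1/3) + 4*sqrt(2)/sqrt(-(-2)^(1/3)))/2 - sqrt(2)*sqrt(-(-2)^(1/3))/2, Eq(k, 0)), (-sqrt(2*k/(3*(sqrt(1 - k^3/27) + 1)^(1/3)) + 2*(sqrt(1 - k^3/27) + 1)^(1/3))/2 - sqrt(-2*k/(3*(sqrt(1 - k^3/27) + 1)^(1/3)) - 2*(sqrt(1 - k^3/27) + 1)^(1/3) + 8/sqrt(2*k/(3*(sqrt(1 - k^3/27) + 1)^(1/3)) + 2*(sqrt(1 - k^3/27) + 1)^(1/3)))/2, True))) + C4*exp(x*Piecewise((sqrt(-4*sqrt(2)/sqrt(-(-2)^(1/3)) + 2*(-2)^(1/3))/2 + sqrt(2)*sqrt(-(-2)^(1/3))/2, Eq(k, 0)), (sqrt(2*k/(3*(sqrt(1 - k^3/27) + 1)^(1/3)) + 2*(sqrt(1 - k^3/27) + 1)^(1/3))/2 + sqrt(-2*k/(3*(sqrt(1 - k^3/27) + 1)^(1/3)) - 2*(sqrt(1 - k^3/27) + 1)^(1/3) - 8/sqrt(2*k/(3*(sqrt(1 - k^3/27) + 1)^(1/3)) + 2*(sqrt(1 - k^3/27) + 1)^(1/3)))/2, True)))


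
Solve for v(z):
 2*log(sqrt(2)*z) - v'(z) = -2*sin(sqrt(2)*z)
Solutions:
 v(z) = C1 + 2*z*log(z) - 2*z + z*log(2) - sqrt(2)*cos(sqrt(2)*z)


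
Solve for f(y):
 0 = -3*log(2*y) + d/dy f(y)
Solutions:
 f(y) = C1 + 3*y*log(y) - 3*y + y*log(8)


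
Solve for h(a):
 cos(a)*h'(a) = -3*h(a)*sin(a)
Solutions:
 h(a) = C1*cos(a)^3


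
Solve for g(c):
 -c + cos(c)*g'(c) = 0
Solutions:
 g(c) = C1 + Integral(c/cos(c), c)


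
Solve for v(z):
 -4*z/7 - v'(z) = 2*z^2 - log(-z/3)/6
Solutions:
 v(z) = C1 - 2*z^3/3 - 2*z^2/7 + z*log(-z)/6 + z*(-log(3) - 1)/6


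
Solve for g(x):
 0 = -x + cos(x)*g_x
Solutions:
 g(x) = C1 + Integral(x/cos(x), x)


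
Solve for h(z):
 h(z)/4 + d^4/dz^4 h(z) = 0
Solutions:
 h(z) = (C1*sin(z/2) + C2*cos(z/2))*exp(-z/2) + (C3*sin(z/2) + C4*cos(z/2))*exp(z/2)


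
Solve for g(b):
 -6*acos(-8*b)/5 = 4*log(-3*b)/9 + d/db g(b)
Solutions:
 g(b) = C1 - 4*b*log(-b)/9 - 6*b*acos(-8*b)/5 - 4*b*log(3)/9 + 4*b/9 - 3*sqrt(1 - 64*b^2)/20


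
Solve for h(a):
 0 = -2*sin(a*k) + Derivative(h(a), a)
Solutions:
 h(a) = C1 - 2*cos(a*k)/k


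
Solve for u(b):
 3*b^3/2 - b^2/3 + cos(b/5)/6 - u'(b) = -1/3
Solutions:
 u(b) = C1 + 3*b^4/8 - b^3/9 + b/3 + 5*sin(b/5)/6


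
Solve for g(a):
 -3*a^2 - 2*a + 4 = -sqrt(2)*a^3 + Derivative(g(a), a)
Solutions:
 g(a) = C1 + sqrt(2)*a^4/4 - a^3 - a^2 + 4*a


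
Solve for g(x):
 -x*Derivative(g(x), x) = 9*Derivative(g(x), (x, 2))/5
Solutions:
 g(x) = C1 + C2*erf(sqrt(10)*x/6)


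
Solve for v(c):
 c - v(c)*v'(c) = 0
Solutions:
 v(c) = -sqrt(C1 + c^2)
 v(c) = sqrt(C1 + c^2)


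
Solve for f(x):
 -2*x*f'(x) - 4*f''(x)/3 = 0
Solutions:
 f(x) = C1 + C2*erf(sqrt(3)*x/2)


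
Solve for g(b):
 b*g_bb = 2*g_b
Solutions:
 g(b) = C1 + C2*b^3


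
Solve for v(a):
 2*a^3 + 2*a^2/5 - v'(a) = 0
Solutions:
 v(a) = C1 + a^4/2 + 2*a^3/15


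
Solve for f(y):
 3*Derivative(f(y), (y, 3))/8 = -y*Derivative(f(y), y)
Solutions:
 f(y) = C1 + Integral(C2*airyai(-2*3^(2/3)*y/3) + C3*airybi(-2*3^(2/3)*y/3), y)


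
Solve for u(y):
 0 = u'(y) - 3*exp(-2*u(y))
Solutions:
 u(y) = log(-sqrt(C1 + 6*y))
 u(y) = log(C1 + 6*y)/2


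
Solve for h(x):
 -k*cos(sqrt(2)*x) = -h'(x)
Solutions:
 h(x) = C1 + sqrt(2)*k*sin(sqrt(2)*x)/2


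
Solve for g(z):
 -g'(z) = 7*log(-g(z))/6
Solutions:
 -li(-g(z)) = C1 - 7*z/6


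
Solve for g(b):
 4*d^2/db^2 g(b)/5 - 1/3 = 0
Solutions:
 g(b) = C1 + C2*b + 5*b^2/24


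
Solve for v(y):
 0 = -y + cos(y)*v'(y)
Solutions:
 v(y) = C1 + Integral(y/cos(y), y)


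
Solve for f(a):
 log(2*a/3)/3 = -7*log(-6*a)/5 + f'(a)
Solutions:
 f(a) = C1 + 26*a*log(a)/15 + a*(-26/15 + log(6144)/15 + log(6) + 7*I*pi/5)


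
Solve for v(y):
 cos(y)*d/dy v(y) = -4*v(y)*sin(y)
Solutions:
 v(y) = C1*cos(y)^4


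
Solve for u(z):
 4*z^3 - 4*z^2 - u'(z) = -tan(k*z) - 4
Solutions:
 u(z) = C1 + z^4 - 4*z^3/3 + 4*z + Piecewise((-log(cos(k*z))/k, Ne(k, 0)), (0, True))


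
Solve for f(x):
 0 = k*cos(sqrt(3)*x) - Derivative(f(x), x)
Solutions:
 f(x) = C1 + sqrt(3)*k*sin(sqrt(3)*x)/3


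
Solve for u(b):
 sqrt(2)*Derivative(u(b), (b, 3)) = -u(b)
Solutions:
 u(b) = C3*exp(-2^(5/6)*b/2) + (C1*sin(2^(5/6)*sqrt(3)*b/4) + C2*cos(2^(5/6)*sqrt(3)*b/4))*exp(2^(5/6)*b/4)


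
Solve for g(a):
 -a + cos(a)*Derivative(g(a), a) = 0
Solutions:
 g(a) = C1 + Integral(a/cos(a), a)


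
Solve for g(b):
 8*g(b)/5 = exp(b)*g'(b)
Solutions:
 g(b) = C1*exp(-8*exp(-b)/5)


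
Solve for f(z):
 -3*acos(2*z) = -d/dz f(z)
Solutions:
 f(z) = C1 + 3*z*acos(2*z) - 3*sqrt(1 - 4*z^2)/2


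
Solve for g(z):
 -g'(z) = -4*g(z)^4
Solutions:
 g(z) = (-1/(C1 + 12*z))^(1/3)
 g(z) = (-1/(C1 + 4*z))^(1/3)*(-3^(2/3) - 3*3^(1/6)*I)/6
 g(z) = (-1/(C1 + 4*z))^(1/3)*(-3^(2/3) + 3*3^(1/6)*I)/6


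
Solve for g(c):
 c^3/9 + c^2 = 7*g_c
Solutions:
 g(c) = C1 + c^4/252 + c^3/21


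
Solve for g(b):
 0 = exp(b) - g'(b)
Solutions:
 g(b) = C1 + exp(b)


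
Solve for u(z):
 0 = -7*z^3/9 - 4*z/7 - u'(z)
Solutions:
 u(z) = C1 - 7*z^4/36 - 2*z^2/7


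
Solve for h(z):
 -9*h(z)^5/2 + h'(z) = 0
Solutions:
 h(z) = -(-1/(C1 + 18*z))^(1/4)
 h(z) = (-1/(C1 + 18*z))^(1/4)
 h(z) = -I*(-1/(C1 + 18*z))^(1/4)
 h(z) = I*(-1/(C1 + 18*z))^(1/4)


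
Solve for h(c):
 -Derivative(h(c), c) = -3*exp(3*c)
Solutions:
 h(c) = C1 + exp(3*c)


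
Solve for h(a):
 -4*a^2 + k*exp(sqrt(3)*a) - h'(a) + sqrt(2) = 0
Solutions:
 h(a) = C1 - 4*a^3/3 + sqrt(2)*a + sqrt(3)*k*exp(sqrt(3)*a)/3


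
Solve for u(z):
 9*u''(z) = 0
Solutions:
 u(z) = C1 + C2*z


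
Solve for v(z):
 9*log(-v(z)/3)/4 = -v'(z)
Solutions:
 4*Integral(1/(log(-_y) - log(3)), (_y, v(z)))/9 = C1 - z


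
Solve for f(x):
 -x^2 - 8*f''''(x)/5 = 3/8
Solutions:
 f(x) = C1 + C2*x + C3*x^2 + C4*x^3 - x^6/576 - 5*x^4/512


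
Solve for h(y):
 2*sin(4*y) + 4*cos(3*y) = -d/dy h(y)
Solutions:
 h(y) = C1 - 4*sin(3*y)/3 + cos(4*y)/2


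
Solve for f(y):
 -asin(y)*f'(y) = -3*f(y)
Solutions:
 f(y) = C1*exp(3*Integral(1/asin(y), y))


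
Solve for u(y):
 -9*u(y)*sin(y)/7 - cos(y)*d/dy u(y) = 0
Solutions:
 u(y) = C1*cos(y)^(9/7)


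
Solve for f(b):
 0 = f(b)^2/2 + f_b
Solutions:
 f(b) = 2/(C1 + b)


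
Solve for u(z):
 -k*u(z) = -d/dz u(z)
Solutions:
 u(z) = C1*exp(k*z)


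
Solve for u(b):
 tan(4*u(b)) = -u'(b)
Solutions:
 u(b) = -asin(C1*exp(-4*b))/4 + pi/4
 u(b) = asin(C1*exp(-4*b))/4


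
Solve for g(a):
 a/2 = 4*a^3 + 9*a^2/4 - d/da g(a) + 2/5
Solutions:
 g(a) = C1 + a^4 + 3*a^3/4 - a^2/4 + 2*a/5


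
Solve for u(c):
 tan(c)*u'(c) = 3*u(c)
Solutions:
 u(c) = C1*sin(c)^3


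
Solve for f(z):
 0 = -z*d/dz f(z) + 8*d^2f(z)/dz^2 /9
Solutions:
 f(z) = C1 + C2*erfi(3*z/4)


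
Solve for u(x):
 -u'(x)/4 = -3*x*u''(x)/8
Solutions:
 u(x) = C1 + C2*x^(5/3)


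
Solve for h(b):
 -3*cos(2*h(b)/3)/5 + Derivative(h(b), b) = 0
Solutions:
 -3*b/5 - 3*log(sin(2*h(b)/3) - 1)/4 + 3*log(sin(2*h(b)/3) + 1)/4 = C1


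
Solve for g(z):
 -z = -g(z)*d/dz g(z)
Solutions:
 g(z) = -sqrt(C1 + z^2)
 g(z) = sqrt(C1 + z^2)


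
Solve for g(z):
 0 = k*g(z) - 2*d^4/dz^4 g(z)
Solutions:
 g(z) = C1*exp(-2^(3/4)*k^(1/4)*z/2) + C2*exp(2^(3/4)*k^(1/4)*z/2) + C3*exp(-2^(3/4)*I*k^(1/4)*z/2) + C4*exp(2^(3/4)*I*k^(1/4)*z/2)


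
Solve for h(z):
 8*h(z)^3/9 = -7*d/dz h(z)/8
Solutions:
 h(z) = -3*sqrt(14)*sqrt(-1/(C1 - 64*z))/2
 h(z) = 3*sqrt(14)*sqrt(-1/(C1 - 64*z))/2


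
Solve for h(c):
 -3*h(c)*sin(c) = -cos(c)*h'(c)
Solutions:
 h(c) = C1/cos(c)^3


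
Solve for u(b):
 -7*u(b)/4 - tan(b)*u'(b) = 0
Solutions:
 u(b) = C1/sin(b)^(7/4)


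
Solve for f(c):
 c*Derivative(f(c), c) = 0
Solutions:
 f(c) = C1


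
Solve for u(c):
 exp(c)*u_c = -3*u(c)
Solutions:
 u(c) = C1*exp(3*exp(-c))


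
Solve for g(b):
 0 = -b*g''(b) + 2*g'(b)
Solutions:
 g(b) = C1 + C2*b^3


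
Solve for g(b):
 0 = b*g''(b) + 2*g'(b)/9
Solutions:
 g(b) = C1 + C2*b^(7/9)


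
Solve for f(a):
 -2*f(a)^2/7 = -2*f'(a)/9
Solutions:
 f(a) = -7/(C1 + 9*a)


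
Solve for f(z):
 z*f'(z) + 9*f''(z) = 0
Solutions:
 f(z) = C1 + C2*erf(sqrt(2)*z/6)


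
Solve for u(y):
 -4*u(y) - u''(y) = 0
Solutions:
 u(y) = C1*sin(2*y) + C2*cos(2*y)


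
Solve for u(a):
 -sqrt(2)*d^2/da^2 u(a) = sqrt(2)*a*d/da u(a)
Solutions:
 u(a) = C1 + C2*erf(sqrt(2)*a/2)


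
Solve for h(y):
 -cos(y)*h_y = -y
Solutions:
 h(y) = C1 + Integral(y/cos(y), y)


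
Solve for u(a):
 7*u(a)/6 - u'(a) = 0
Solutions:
 u(a) = C1*exp(7*a/6)


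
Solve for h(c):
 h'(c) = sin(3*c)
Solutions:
 h(c) = C1 - cos(3*c)/3


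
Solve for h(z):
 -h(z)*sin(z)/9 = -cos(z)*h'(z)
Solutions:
 h(z) = C1/cos(z)^(1/9)


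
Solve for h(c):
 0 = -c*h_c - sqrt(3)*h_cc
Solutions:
 h(c) = C1 + C2*erf(sqrt(2)*3^(3/4)*c/6)


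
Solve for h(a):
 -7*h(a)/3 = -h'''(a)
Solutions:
 h(a) = C3*exp(3^(2/3)*7^(1/3)*a/3) + (C1*sin(3^(1/6)*7^(1/3)*a/2) + C2*cos(3^(1/6)*7^(1/3)*a/2))*exp(-3^(2/3)*7^(1/3)*a/6)


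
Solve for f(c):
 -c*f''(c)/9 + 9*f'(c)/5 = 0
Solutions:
 f(c) = C1 + C2*c^(86/5)


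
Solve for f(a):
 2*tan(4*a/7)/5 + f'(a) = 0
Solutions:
 f(a) = C1 + 7*log(cos(4*a/7))/10


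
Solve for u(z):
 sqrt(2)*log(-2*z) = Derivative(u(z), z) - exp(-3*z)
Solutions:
 u(z) = C1 + sqrt(2)*z*log(-z) + sqrt(2)*z*(-1 + log(2)) - exp(-3*z)/3


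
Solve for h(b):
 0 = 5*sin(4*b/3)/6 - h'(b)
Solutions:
 h(b) = C1 - 5*cos(4*b/3)/8


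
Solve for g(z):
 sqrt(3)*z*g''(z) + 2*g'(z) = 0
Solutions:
 g(z) = C1 + C2*z^(1 - 2*sqrt(3)/3)


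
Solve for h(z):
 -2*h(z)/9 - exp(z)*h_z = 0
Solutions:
 h(z) = C1*exp(2*exp(-z)/9)


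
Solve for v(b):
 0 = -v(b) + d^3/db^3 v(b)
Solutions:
 v(b) = C3*exp(b) + (C1*sin(sqrt(3)*b/2) + C2*cos(sqrt(3)*b/2))*exp(-b/2)


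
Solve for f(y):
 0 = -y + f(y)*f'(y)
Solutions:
 f(y) = -sqrt(C1 + y^2)
 f(y) = sqrt(C1 + y^2)


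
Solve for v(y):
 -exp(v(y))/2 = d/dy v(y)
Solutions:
 v(y) = log(1/(C1 + y)) + log(2)


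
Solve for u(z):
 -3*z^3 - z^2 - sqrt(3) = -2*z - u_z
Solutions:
 u(z) = C1 + 3*z^4/4 + z^3/3 - z^2 + sqrt(3)*z


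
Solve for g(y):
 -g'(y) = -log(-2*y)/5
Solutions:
 g(y) = C1 + y*log(-y)/5 + y*(-1 + log(2))/5


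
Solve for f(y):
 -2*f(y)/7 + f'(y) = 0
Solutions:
 f(y) = C1*exp(2*y/7)


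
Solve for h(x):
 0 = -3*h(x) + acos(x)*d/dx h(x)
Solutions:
 h(x) = C1*exp(3*Integral(1/acos(x), x))


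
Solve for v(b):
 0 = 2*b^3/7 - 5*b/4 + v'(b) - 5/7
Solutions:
 v(b) = C1 - b^4/14 + 5*b^2/8 + 5*b/7


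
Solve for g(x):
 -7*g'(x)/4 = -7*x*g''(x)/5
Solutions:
 g(x) = C1 + C2*x^(9/4)


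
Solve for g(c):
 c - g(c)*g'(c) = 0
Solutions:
 g(c) = -sqrt(C1 + c^2)
 g(c) = sqrt(C1 + c^2)


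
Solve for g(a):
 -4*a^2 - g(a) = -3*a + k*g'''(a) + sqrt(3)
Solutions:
 g(a) = C1*exp(a*(-1/k)^(1/3)) + C2*exp(a*(-1/k)^(1/3)*(-1 + sqrt(3)*I)/2) + C3*exp(-a*(-1/k)^(1/3)*(1 + sqrt(3)*I)/2) - 4*a^2 + 3*a - sqrt(3)


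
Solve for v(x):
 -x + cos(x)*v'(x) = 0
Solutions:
 v(x) = C1 + Integral(x/cos(x), x)


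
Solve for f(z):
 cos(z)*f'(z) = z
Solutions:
 f(z) = C1 + Integral(z/cos(z), z)


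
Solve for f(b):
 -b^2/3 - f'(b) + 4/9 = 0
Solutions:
 f(b) = C1 - b^3/9 + 4*b/9


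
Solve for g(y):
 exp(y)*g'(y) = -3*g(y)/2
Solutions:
 g(y) = C1*exp(3*exp(-y)/2)


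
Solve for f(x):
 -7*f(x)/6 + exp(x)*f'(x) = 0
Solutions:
 f(x) = C1*exp(-7*exp(-x)/6)


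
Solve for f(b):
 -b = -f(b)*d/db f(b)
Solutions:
 f(b) = -sqrt(C1 + b^2)
 f(b) = sqrt(C1 + b^2)


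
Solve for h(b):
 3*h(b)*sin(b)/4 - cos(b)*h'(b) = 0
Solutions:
 h(b) = C1/cos(b)^(3/4)


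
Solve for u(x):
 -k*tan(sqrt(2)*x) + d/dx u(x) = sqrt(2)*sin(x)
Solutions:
 u(x) = C1 - sqrt(2)*k*log(cos(sqrt(2)*x))/2 - sqrt(2)*cos(x)
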